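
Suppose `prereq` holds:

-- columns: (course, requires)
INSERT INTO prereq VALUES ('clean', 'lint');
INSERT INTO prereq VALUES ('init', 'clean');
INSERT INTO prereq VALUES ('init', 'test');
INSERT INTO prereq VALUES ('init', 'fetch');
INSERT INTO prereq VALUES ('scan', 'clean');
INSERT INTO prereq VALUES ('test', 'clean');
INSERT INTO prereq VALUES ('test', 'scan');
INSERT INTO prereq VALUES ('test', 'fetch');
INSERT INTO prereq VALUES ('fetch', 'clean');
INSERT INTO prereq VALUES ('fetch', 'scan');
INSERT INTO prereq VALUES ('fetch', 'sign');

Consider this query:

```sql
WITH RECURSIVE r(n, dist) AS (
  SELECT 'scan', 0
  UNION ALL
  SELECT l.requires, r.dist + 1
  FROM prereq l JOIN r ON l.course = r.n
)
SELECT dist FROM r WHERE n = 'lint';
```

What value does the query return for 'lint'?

2

Base: (scan, dist=0).
Iteration 1: edges from {scan} -> (clean, dist=1).
Iteration 2: edges from {clean} -> (lint, dist=2).
Iteration 3: no outgoing edges from {lint}; recursion stops.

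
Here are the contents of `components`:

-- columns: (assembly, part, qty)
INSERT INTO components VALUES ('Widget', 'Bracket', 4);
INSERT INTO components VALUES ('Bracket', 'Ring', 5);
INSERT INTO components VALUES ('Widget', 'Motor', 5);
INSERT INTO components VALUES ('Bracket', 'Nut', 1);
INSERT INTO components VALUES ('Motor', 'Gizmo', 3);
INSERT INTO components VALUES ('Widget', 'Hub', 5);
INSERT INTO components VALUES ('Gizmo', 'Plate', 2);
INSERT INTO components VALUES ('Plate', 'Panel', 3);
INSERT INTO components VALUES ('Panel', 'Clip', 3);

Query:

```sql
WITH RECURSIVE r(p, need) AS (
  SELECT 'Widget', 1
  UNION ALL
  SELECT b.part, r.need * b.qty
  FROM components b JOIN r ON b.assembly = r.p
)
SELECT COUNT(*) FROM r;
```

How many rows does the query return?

Base: (Widget, need=1).
Iteration 1: components of {Widget} -> Bracket = 1*4 = 4, Hub = 1*5 = 5, Motor = 1*5 = 5.
Iteration 2: components of {Bracket,Hub,Motor} -> Gizmo = 5*3 = 15, Nut = 4*1 = 4, Ring = 4*5 = 20.
Iteration 3: components of {Gizmo,Nut,Ring} -> Plate = 15*2 = 30.
Iteration 4: components of {Plate} -> Panel = 30*3 = 90.
Iteration 5: components of {Panel} -> Clip = 90*3 = 270.
Iteration 6: no further components; recursion stops.
Total rows emitted: 10.

10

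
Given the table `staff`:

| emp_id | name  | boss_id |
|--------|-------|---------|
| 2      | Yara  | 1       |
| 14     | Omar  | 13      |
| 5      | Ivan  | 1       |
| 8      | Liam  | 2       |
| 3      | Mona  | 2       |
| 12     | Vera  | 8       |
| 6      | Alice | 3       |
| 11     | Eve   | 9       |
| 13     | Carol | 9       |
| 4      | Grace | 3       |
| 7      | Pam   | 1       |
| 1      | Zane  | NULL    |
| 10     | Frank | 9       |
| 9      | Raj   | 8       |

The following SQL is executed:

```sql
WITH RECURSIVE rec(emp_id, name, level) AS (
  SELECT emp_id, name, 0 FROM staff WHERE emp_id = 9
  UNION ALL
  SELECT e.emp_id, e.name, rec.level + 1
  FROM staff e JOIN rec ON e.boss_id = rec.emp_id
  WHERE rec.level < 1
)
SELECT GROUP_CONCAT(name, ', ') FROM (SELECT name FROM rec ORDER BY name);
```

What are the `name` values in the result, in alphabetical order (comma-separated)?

Carol, Eve, Frank, Raj

Base: emp_id=9 (Raj) at level 0.
Iteration 1: rows with boss_id in {9} -> Frank (id 10, level 1), Eve (id 11, level 1), Carol (id 13, level 1).
Iteration 2: level < 1 fails for all current rows; recursion stops.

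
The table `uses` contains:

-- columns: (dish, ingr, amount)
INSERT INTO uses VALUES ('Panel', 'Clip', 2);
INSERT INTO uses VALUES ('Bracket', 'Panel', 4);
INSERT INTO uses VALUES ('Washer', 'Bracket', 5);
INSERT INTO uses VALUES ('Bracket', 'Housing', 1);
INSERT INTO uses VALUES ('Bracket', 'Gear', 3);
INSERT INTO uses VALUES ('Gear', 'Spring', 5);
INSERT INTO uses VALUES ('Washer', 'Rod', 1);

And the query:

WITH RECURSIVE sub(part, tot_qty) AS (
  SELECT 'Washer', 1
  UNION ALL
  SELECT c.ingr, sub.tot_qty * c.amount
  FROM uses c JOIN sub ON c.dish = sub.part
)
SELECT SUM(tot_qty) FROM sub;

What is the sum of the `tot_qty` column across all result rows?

Base: (Washer, tot_qty=1).
Iteration 1: components of {Washer} -> Bracket = 1*5 = 5, Rod = 1*1 = 1.
Iteration 2: components of {Bracket,Rod} -> Gear = 5*3 = 15, Housing = 5*1 = 5, Panel = 5*4 = 20.
Iteration 3: components of {Gear,Housing,Panel} -> Clip = 20*2 = 40, Spring = 15*5 = 75.
Iteration 4: no further components; recursion stops.
SUM(tot_qty) = 1 + 5 + 1 + 15 + 5 + 20 + 75 + 40 = 162.

162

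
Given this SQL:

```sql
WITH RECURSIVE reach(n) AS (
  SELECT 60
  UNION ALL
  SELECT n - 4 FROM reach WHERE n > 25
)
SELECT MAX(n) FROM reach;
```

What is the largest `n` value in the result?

Base: n=60.
Iteration 1: 60 > 25 holds -> n = 60 - 4 = 56.
Iteration 2: 56 > 25 holds -> n = 56 - 4 = 52.
Iteration 3: 52 > 25 holds -> n = 52 - 4 = 48.
Iteration 4: 48 > 25 holds -> n = 48 - 4 = 44.
Iteration 5: 44 > 25 holds -> n = 44 - 4 = 40.
Iteration 6: 40 > 25 holds -> n = 40 - 4 = 36.
Iteration 7: 36 > 25 holds -> n = 36 - 4 = 32.
Iteration 8: 32 > 25 holds -> n = 32 - 4 = 28.
Iteration 9: 28 > 25 holds -> n = 28 - 4 = 24.
Iteration 10: 24 > 25 fails; recursion stops.
n values: 60, 56, 52, 48, 44, 40, 36, 32, 28, 24; the maximum is 60.

60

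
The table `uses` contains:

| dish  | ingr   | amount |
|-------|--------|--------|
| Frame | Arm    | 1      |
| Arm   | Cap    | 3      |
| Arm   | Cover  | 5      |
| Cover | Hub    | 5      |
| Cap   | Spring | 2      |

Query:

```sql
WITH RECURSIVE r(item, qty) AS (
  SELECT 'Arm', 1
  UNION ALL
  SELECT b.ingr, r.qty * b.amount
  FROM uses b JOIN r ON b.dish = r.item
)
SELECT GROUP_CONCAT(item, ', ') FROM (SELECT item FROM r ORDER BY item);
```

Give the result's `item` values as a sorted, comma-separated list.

Base: (Arm, qty=1).
Iteration 1: components of {Arm} -> Cap = 1*3 = 3, Cover = 1*5 = 5.
Iteration 2: components of {Cap,Cover} -> Hub = 5*5 = 25, Spring = 3*2 = 6.
Iteration 3: no further components; recursion stops.

Arm, Cap, Cover, Hub, Spring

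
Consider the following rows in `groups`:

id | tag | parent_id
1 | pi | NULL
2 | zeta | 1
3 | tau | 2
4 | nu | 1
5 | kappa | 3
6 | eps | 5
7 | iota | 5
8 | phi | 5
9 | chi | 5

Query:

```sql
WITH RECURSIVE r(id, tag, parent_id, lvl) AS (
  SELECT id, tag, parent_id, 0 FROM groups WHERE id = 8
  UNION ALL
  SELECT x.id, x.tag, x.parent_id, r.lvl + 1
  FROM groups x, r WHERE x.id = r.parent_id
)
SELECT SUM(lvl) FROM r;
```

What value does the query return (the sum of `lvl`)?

10

Base: id=8 (phi), parent_id=5, lvl 0.
Iteration 1: join on id=5 -> kappa (id 5, parent_id=3, lvl 1).
Iteration 2: join on id=3 -> tau (id 3, parent_id=2, lvl 2).
Iteration 3: join on id=2 -> zeta (id 2, parent_id=1, lvl 3).
Iteration 4: join on id=1 -> pi (id 1, parent_id=NULL, lvl 4).
Iteration 5: parent_id is NULL; no match; recursion stops.
SUM(lvl) = 0 + 1 + 2 + 3 + 4 = 10.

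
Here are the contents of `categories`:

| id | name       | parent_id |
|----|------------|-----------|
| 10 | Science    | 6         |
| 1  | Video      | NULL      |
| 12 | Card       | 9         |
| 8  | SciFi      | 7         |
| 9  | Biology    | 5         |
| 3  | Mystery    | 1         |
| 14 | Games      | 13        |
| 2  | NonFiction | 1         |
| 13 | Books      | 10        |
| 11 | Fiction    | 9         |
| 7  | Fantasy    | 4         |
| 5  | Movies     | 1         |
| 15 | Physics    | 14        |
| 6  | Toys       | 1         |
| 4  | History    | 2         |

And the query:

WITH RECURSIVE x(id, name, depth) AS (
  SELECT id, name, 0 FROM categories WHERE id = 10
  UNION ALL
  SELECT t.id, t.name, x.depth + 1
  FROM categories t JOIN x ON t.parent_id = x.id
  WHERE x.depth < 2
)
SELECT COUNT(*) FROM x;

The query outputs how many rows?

3

Base: id=10 (Science) at depth 0.
Iteration 1: rows with parent_id in {10} -> Books (id 13, depth 1).
Iteration 2: rows with parent_id in {13} -> Games (id 14, depth 2).
Iteration 3: depth < 2 fails for all current rows; recursion stops.
Total rows emitted: 3.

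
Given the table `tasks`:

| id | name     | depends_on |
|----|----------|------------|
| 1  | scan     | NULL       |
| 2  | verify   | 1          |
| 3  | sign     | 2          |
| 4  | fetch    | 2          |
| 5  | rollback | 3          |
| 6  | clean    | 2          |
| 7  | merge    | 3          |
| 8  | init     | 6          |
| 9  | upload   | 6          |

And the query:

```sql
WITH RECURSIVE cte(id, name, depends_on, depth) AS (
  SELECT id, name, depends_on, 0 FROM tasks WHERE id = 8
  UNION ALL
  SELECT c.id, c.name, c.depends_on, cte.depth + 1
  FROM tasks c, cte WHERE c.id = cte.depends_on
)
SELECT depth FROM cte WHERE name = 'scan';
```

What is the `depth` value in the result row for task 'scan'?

Base: id=8 (init), depends_on=6, depth 0.
Iteration 1: join on id=6 -> clean (id 6, depends_on=2, depth 1).
Iteration 2: join on id=2 -> verify (id 2, depends_on=1, depth 2).
Iteration 3: join on id=1 -> scan (id 1, depends_on=NULL, depth 3).
Iteration 4: depends_on is NULL; no match; recursion stops.

3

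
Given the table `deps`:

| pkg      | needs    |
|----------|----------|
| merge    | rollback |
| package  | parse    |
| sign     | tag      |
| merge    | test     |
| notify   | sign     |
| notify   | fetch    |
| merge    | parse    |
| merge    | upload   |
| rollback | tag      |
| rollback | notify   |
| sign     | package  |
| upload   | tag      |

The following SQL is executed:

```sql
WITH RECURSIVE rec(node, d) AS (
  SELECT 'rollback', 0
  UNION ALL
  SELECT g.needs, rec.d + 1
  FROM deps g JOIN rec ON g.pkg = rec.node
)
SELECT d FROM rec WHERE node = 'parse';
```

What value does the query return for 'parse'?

4

Base: (rollback, d=0).
Iteration 1: edges from {rollback} -> (notify, d=1), (tag, d=1).
Iteration 2: edges from {notify,tag} -> (fetch, d=2), (sign, d=2).
Iteration 3: edges from {fetch,sign} -> (package, d=3), (tag, d=3).
Iteration 4: edges from {package,tag} -> (parse, d=4).
Iteration 5: no outgoing edges from {parse}; recursion stops.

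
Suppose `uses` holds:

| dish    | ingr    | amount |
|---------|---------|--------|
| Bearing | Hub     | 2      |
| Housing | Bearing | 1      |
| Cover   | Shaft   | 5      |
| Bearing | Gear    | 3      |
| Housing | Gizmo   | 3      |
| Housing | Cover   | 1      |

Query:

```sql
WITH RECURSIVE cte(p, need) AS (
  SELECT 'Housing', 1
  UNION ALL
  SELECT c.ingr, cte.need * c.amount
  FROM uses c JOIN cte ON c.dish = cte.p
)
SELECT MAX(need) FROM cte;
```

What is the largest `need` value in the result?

5

Base: (Housing, need=1).
Iteration 1: components of {Housing} -> Bearing = 1*1 = 1, Cover = 1*1 = 1, Gizmo = 1*3 = 3.
Iteration 2: components of {Bearing,Cover,Gizmo} -> Gear = 1*3 = 3, Hub = 1*2 = 2, Shaft = 1*5 = 5.
Iteration 3: no further components; recursion stops.
need values: 1, 1, 3, 1, 5, 3, 2; the maximum is 5.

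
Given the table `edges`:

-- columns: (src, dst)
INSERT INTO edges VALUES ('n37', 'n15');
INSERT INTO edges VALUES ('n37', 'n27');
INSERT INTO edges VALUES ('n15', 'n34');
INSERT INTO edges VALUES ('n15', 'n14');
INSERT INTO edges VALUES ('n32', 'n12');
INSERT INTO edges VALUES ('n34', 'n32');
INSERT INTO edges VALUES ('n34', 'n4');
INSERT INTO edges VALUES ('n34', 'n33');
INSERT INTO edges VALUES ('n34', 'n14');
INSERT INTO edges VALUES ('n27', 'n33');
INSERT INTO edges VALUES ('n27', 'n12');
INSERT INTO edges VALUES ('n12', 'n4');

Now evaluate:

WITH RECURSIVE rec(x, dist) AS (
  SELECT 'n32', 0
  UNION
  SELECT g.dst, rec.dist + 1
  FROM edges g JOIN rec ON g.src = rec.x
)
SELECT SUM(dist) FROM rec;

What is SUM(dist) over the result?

Base: (n32, dist=0).
Iteration 1: edges from {n32} -> (n12, dist=1).
Iteration 2: edges from {n12} -> (n4, dist=2).
Iteration 3: no outgoing edges from {n4}; recursion stops.
SUM(dist) = 0 + 1 + 2 = 3.

3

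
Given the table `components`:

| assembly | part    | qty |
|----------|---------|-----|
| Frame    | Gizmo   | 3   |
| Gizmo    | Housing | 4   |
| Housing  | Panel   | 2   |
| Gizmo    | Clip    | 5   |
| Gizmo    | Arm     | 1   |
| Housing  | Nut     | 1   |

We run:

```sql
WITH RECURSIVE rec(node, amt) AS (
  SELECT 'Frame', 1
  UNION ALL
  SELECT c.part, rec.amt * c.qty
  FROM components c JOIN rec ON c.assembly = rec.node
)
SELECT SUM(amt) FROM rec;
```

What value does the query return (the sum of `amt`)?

70

Base: (Frame, amt=1).
Iteration 1: components of {Frame} -> Gizmo = 1*3 = 3.
Iteration 2: components of {Gizmo} -> Arm = 3*1 = 3, Clip = 3*5 = 15, Housing = 3*4 = 12.
Iteration 3: components of {Arm,Clip,Housing} -> Nut = 12*1 = 12, Panel = 12*2 = 24.
Iteration 4: no further components; recursion stops.
SUM(amt) = 1 + 3 + 12 + 15 + 3 + 24 + 12 = 70.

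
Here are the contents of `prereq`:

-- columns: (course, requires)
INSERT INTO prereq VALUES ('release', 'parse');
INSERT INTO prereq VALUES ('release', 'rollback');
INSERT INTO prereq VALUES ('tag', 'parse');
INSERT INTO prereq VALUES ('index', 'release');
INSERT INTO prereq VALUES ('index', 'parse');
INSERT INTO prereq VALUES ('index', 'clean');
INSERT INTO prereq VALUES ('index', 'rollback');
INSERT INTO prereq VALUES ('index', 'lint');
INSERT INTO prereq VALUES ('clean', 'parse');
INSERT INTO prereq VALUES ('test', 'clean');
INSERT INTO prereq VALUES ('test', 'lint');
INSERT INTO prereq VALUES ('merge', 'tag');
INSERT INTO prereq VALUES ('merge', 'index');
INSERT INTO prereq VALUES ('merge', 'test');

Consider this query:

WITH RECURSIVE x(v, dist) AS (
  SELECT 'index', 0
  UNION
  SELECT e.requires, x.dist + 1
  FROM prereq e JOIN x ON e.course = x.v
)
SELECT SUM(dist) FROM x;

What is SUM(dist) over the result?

9

Base: (index, dist=0).
Iteration 1: edges from {index} -> (clean, dist=1), (lint, dist=1), (parse, dist=1), (release, dist=1), (rollback, dist=1).
Iteration 2: edges from {clean,lint,parse,release,rollback} -> (parse, dist=2), (rollback, dist=2). [UNION drops 1 duplicate row(s)]
Iteration 3: no outgoing edges from {parse,rollback}; recursion stops.
SUM(dist) = 0 + 1 + 1 + 1 + 1 + 1 + 2 + 2 = 9.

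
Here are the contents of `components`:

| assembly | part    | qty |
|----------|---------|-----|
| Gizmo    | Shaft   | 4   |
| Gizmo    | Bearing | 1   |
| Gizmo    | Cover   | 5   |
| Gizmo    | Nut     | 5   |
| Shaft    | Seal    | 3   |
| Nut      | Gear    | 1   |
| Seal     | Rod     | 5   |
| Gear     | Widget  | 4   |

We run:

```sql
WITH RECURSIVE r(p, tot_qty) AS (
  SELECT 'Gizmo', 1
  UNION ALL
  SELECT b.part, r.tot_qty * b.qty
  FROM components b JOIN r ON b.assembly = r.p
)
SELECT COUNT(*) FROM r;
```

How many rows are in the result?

Base: (Gizmo, tot_qty=1).
Iteration 1: components of {Gizmo} -> Bearing = 1*1 = 1, Cover = 1*5 = 5, Nut = 1*5 = 5, Shaft = 1*4 = 4.
Iteration 2: components of {Bearing,Cover,Nut,Shaft} -> Gear = 5*1 = 5, Seal = 4*3 = 12.
Iteration 3: components of {Gear,Seal} -> Rod = 12*5 = 60, Widget = 5*4 = 20.
Iteration 4: no further components; recursion stops.
Total rows emitted: 9.

9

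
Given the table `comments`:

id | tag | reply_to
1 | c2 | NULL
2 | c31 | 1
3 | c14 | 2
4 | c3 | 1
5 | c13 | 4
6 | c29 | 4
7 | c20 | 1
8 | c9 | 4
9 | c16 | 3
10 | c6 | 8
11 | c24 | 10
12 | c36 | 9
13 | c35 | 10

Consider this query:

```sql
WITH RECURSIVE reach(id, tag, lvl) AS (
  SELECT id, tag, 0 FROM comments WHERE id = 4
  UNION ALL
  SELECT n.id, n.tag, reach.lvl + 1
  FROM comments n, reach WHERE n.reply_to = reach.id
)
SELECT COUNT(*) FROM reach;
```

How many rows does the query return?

Base: id=4 (c3) at lvl 0.
Iteration 1: rows with reply_to in {4} -> c13 (id 5, lvl 1), c29 (id 6, lvl 1), c9 (id 8, lvl 1).
Iteration 2: rows with reply_to in {5,6,8} -> c6 (id 10, lvl 2).
Iteration 3: rows with reply_to in {10} -> c24 (id 11, lvl 3), c35 (id 13, lvl 3).
Iteration 4: no rows with reply_to in {11,13}; recursion stops.
Total rows emitted: 7.

7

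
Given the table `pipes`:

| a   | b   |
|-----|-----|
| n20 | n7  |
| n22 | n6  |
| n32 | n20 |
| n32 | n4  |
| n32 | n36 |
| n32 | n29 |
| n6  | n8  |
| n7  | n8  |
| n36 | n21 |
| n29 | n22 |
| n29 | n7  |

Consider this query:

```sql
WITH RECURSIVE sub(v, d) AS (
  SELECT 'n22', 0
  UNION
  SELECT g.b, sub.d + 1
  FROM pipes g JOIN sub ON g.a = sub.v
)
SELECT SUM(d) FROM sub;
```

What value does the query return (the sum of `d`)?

3

Base: (n22, d=0).
Iteration 1: edges from {n22} -> (n6, d=1).
Iteration 2: edges from {n6} -> (n8, d=2).
Iteration 3: no outgoing edges from {n8}; recursion stops.
SUM(d) = 0 + 1 + 2 = 3.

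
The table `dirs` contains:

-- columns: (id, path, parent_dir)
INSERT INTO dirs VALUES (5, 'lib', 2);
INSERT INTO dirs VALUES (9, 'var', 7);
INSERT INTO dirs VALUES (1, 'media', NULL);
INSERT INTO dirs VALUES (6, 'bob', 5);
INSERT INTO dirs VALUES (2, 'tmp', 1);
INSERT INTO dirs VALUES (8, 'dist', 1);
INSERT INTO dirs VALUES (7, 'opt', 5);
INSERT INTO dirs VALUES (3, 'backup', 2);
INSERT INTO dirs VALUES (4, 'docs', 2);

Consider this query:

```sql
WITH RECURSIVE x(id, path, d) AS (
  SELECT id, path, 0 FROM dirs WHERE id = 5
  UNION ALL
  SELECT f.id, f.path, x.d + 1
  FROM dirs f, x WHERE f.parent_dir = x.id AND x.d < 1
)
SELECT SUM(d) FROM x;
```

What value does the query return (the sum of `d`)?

2

Base: id=5 (lib) at d 0.
Iteration 1: rows with parent_dir in {5} -> bob (id 6, d 1), opt (id 7, d 1).
Iteration 2: d < 1 fails for all current rows; recursion stops.
SUM(d) = 0 + 1 + 1 = 2.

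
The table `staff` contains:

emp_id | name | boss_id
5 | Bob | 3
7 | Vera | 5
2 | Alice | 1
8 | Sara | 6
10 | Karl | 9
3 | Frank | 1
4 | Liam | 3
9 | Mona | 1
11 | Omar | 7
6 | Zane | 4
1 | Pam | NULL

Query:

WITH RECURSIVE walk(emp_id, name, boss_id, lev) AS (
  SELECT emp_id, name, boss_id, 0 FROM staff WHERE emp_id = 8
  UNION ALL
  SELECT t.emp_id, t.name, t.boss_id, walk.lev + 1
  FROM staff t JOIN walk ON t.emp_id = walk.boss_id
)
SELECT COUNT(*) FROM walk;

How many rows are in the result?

Base: emp_id=8 (Sara), boss_id=6, lev 0.
Iteration 1: join on emp_id=6 -> Zane (id 6, boss_id=4, lev 1).
Iteration 2: join on emp_id=4 -> Liam (id 4, boss_id=3, lev 2).
Iteration 3: join on emp_id=3 -> Frank (id 3, boss_id=1, lev 3).
Iteration 4: join on emp_id=1 -> Pam (id 1, boss_id=NULL, lev 4).
Iteration 5: boss_id is NULL; no match; recursion stops.
Total rows emitted: 5.

5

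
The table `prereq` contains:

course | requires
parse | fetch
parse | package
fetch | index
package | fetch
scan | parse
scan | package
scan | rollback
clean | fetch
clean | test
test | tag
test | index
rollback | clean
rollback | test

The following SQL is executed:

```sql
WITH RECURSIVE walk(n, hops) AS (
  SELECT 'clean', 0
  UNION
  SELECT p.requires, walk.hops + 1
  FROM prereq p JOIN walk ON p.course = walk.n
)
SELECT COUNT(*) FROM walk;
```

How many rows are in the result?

Base: (clean, hops=0).
Iteration 1: edges from {clean} -> (fetch, hops=1), (test, hops=1).
Iteration 2: edges from {fetch,test} -> (index, hops=2), (tag, hops=2). [UNION drops 1 duplicate row(s)]
Iteration 3: no outgoing edges from {index,tag}; recursion stops.
Total rows emitted: 5.

5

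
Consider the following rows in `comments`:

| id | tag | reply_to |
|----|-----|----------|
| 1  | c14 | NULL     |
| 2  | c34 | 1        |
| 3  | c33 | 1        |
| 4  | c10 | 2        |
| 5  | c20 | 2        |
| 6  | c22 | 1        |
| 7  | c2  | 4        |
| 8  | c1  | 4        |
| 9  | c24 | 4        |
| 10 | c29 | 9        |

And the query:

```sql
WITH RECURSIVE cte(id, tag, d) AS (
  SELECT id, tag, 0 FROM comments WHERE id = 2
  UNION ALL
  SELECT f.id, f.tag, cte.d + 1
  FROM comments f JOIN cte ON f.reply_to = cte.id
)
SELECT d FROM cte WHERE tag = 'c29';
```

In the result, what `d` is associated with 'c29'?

3

Base: id=2 (c34) at d 0.
Iteration 1: rows with reply_to in {2} -> c10 (id 4, d 1), c20 (id 5, d 1).
Iteration 2: rows with reply_to in {4,5} -> c2 (id 7, d 2), c1 (id 8, d 2), c24 (id 9, d 2).
Iteration 3: rows with reply_to in {7,8,9} -> c29 (id 10, d 3).
Iteration 4: no rows with reply_to in {10}; recursion stops.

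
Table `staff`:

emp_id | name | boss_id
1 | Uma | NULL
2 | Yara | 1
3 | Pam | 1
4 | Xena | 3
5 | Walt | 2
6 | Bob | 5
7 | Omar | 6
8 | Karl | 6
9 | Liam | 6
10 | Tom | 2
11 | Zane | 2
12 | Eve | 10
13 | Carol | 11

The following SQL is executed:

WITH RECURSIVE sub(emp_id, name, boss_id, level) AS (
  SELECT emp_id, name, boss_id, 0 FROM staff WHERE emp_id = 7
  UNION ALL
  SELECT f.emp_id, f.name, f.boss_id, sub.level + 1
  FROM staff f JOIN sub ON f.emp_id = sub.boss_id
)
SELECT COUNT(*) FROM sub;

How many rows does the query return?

Base: emp_id=7 (Omar), boss_id=6, level 0.
Iteration 1: join on emp_id=6 -> Bob (id 6, boss_id=5, level 1).
Iteration 2: join on emp_id=5 -> Walt (id 5, boss_id=2, level 2).
Iteration 3: join on emp_id=2 -> Yara (id 2, boss_id=1, level 3).
Iteration 4: join on emp_id=1 -> Uma (id 1, boss_id=NULL, level 4).
Iteration 5: boss_id is NULL; no match; recursion stops.
Total rows emitted: 5.

5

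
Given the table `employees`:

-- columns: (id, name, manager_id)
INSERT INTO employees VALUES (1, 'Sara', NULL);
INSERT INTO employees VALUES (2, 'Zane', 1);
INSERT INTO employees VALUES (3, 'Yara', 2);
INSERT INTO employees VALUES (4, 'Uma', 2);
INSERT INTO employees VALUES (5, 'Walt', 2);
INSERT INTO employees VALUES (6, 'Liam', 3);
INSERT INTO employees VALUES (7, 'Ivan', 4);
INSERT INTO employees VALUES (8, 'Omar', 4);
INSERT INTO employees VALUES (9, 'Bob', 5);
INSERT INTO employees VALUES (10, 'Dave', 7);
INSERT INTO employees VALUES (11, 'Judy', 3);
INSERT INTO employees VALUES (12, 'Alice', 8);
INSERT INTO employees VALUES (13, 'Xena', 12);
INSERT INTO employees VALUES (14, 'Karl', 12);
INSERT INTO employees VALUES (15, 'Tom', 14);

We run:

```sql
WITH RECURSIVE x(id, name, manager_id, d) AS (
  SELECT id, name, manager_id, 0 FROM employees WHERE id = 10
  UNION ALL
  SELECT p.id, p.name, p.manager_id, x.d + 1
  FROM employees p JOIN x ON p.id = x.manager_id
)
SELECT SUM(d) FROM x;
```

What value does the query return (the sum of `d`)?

Base: id=10 (Dave), manager_id=7, d 0.
Iteration 1: join on id=7 -> Ivan (id 7, manager_id=4, d 1).
Iteration 2: join on id=4 -> Uma (id 4, manager_id=2, d 2).
Iteration 3: join on id=2 -> Zane (id 2, manager_id=1, d 3).
Iteration 4: join on id=1 -> Sara (id 1, manager_id=NULL, d 4).
Iteration 5: manager_id is NULL; no match; recursion stops.
SUM(d) = 0 + 1 + 2 + 3 + 4 = 10.

10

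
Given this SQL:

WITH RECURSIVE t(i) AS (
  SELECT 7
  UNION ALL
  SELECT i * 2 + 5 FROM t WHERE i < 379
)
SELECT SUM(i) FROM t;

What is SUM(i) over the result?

726

Base: i=7.
Iteration 1: 7 < 379 holds -> i = 7 * 2 + 5 = 19.
Iteration 2: 19 < 379 holds -> i = 19 * 2 + 5 = 43.
Iteration 3: 43 < 379 holds -> i = 43 * 2 + 5 = 91.
Iteration 4: 91 < 379 holds -> i = 91 * 2 + 5 = 187.
Iteration 5: 187 < 379 holds -> i = 187 * 2 + 5 = 379.
Iteration 6: 379 < 379 fails; recursion stops.
SUM(i) = 7 + 19 + 43 + 91 + 187 + 379 = 726.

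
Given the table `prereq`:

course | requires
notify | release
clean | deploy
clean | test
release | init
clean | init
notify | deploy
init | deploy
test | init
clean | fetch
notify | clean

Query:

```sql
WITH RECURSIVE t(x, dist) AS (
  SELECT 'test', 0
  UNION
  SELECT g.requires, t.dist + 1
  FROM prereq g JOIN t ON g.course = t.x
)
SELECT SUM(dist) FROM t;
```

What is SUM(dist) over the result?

3

Base: (test, dist=0).
Iteration 1: edges from {test} -> (init, dist=1).
Iteration 2: edges from {init} -> (deploy, dist=2).
Iteration 3: no outgoing edges from {deploy}; recursion stops.
SUM(dist) = 0 + 1 + 2 = 3.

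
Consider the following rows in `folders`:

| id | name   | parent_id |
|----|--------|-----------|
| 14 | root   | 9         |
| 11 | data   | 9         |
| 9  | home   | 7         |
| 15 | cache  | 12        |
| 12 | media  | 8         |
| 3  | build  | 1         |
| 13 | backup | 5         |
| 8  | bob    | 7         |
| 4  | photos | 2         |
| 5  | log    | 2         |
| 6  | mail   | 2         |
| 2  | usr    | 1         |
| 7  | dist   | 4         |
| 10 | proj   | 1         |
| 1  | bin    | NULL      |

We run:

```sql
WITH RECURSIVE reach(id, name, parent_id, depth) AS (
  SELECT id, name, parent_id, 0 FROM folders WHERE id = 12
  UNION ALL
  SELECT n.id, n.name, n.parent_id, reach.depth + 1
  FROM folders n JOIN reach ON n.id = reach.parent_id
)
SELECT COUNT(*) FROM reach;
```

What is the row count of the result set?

Base: id=12 (media), parent_id=8, depth 0.
Iteration 1: join on id=8 -> bob (id 8, parent_id=7, depth 1).
Iteration 2: join on id=7 -> dist (id 7, parent_id=4, depth 2).
Iteration 3: join on id=4 -> photos (id 4, parent_id=2, depth 3).
Iteration 4: join on id=2 -> usr (id 2, parent_id=1, depth 4).
Iteration 5: join on id=1 -> bin (id 1, parent_id=NULL, depth 5).
Iteration 6: parent_id is NULL; no match; recursion stops.
Total rows emitted: 6.

6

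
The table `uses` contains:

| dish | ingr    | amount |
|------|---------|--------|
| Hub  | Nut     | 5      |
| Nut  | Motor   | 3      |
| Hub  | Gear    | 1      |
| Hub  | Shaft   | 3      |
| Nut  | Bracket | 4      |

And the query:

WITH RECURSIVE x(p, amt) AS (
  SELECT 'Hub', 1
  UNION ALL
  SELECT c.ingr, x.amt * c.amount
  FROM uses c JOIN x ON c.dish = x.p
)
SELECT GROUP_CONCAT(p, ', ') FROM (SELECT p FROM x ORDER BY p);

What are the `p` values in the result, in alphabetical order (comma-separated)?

Bracket, Gear, Hub, Motor, Nut, Shaft

Base: (Hub, amt=1).
Iteration 1: components of {Hub} -> Gear = 1*1 = 1, Nut = 1*5 = 5, Shaft = 1*3 = 3.
Iteration 2: components of {Gear,Nut,Shaft} -> Bracket = 5*4 = 20, Motor = 5*3 = 15.
Iteration 3: no further components; recursion stops.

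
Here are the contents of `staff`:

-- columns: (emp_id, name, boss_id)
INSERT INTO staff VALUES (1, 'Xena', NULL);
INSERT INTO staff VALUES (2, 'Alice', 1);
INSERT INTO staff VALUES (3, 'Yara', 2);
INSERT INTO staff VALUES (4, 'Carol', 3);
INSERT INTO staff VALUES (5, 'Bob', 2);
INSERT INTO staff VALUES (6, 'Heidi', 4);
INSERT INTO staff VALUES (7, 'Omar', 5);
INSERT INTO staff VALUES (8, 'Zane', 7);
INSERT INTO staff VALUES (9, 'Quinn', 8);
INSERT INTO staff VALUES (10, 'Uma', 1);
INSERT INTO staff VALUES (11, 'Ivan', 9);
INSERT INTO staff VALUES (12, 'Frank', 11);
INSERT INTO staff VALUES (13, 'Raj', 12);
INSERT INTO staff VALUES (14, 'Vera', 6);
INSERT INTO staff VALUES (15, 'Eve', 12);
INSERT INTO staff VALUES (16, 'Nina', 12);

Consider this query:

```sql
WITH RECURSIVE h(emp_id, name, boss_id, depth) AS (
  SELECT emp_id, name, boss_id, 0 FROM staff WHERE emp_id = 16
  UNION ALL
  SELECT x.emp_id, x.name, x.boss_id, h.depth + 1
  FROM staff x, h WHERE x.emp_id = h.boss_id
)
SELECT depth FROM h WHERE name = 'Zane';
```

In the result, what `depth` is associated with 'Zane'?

Base: emp_id=16 (Nina), boss_id=12, depth 0.
Iteration 1: join on emp_id=12 -> Frank (id 12, boss_id=11, depth 1).
Iteration 2: join on emp_id=11 -> Ivan (id 11, boss_id=9, depth 2).
Iteration 3: join on emp_id=9 -> Quinn (id 9, boss_id=8, depth 3).
Iteration 4: join on emp_id=8 -> Zane (id 8, boss_id=7, depth 4).
Iteration 5: join on emp_id=7 -> Omar (id 7, boss_id=5, depth 5).
Iteration 6: join on emp_id=5 -> Bob (id 5, boss_id=2, depth 6).
Iteration 7: join on emp_id=2 -> Alice (id 2, boss_id=1, depth 7).
Iteration 8: join on emp_id=1 -> Xena (id 1, boss_id=NULL, depth 8).
Iteration 9: boss_id is NULL; no match; recursion stops.

4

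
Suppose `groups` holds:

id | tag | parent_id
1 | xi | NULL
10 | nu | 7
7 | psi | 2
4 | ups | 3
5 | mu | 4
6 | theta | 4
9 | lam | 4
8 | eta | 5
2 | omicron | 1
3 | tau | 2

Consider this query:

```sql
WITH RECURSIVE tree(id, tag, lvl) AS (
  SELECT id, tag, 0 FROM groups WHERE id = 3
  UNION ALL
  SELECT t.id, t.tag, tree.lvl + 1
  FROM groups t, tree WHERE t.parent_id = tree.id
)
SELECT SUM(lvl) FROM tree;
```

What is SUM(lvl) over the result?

Base: id=3 (tau) at lvl 0.
Iteration 1: rows with parent_id in {3} -> ups (id 4, lvl 1).
Iteration 2: rows with parent_id in {4} -> mu (id 5, lvl 2), theta (id 6, lvl 2), lam (id 9, lvl 2).
Iteration 3: rows with parent_id in {5,6,9} -> eta (id 8, lvl 3).
Iteration 4: no rows with parent_id in {8}; recursion stops.
SUM(lvl) = 0 + 1 + 2 + 2 + 2 + 3 = 10.

10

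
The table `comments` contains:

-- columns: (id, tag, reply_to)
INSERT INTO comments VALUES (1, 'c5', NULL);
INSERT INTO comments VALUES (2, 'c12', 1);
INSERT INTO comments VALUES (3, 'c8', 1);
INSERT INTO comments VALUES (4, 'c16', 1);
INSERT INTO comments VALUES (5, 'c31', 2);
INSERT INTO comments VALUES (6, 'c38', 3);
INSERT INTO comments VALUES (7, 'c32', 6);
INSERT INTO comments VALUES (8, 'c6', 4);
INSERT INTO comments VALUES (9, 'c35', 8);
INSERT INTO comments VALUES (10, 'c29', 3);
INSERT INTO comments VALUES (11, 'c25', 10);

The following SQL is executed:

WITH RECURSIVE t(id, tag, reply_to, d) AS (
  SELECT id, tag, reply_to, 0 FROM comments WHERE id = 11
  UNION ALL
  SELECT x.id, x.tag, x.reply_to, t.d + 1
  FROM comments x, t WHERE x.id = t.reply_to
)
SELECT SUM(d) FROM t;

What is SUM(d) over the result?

Base: id=11 (c25), reply_to=10, d 0.
Iteration 1: join on id=10 -> c29 (id 10, reply_to=3, d 1).
Iteration 2: join on id=3 -> c8 (id 3, reply_to=1, d 2).
Iteration 3: join on id=1 -> c5 (id 1, reply_to=NULL, d 3).
Iteration 4: reply_to is NULL; no match; recursion stops.
SUM(d) = 0 + 1 + 2 + 3 = 6.

6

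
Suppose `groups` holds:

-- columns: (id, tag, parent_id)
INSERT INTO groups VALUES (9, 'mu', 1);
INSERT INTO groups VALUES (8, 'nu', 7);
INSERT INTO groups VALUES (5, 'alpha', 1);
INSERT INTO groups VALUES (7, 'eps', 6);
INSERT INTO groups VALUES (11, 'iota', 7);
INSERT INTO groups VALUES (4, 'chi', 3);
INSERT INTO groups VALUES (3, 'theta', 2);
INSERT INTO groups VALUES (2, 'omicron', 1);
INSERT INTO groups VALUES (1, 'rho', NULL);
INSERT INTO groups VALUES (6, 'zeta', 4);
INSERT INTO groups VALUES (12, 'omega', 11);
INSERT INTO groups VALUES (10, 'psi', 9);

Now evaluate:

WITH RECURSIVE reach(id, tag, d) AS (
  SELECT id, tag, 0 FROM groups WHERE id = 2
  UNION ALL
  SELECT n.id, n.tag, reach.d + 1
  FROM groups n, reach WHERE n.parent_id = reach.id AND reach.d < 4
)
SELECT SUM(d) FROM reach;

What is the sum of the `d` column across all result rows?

Base: id=2 (omicron) at d 0.
Iteration 1: rows with parent_id in {2} -> theta (id 3, d 1).
Iteration 2: rows with parent_id in {3} -> chi (id 4, d 2).
Iteration 3: rows with parent_id in {4} -> zeta (id 6, d 3).
Iteration 4: rows with parent_id in {6} -> eps (id 7, d 4).
Iteration 5: d < 4 fails for all current rows; recursion stops.
SUM(d) = 0 + 1 + 2 + 3 + 4 = 10.

10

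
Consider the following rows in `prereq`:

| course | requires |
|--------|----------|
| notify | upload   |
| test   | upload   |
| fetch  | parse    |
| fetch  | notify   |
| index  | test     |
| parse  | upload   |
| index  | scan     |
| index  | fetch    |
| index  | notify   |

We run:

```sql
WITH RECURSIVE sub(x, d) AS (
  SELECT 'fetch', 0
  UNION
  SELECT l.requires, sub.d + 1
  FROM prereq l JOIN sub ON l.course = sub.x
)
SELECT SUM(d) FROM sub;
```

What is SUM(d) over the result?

4

Base: (fetch, d=0).
Iteration 1: edges from {fetch} -> (notify, d=1), (parse, d=1).
Iteration 2: edges from {notify,parse} -> (upload, d=2). [UNION drops 1 duplicate row(s)]
Iteration 3: no outgoing edges from {upload}; recursion stops.
SUM(d) = 0 + 1 + 1 + 2 = 4.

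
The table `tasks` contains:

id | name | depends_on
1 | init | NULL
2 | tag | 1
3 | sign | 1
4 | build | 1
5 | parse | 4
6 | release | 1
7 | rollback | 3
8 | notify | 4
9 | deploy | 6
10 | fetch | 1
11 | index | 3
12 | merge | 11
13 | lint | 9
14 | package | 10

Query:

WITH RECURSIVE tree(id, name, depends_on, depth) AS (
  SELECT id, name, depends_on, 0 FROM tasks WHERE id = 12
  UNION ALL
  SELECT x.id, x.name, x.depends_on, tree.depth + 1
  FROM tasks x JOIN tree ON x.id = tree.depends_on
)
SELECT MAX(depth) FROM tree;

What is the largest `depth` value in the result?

3

Base: id=12 (merge), depends_on=11, depth 0.
Iteration 1: join on id=11 -> index (id 11, depends_on=3, depth 1).
Iteration 2: join on id=3 -> sign (id 3, depends_on=1, depth 2).
Iteration 3: join on id=1 -> init (id 1, depends_on=NULL, depth 3).
Iteration 4: depends_on is NULL; no match; recursion stops.
depth values: 0, 1, 2, 3; the maximum is 3.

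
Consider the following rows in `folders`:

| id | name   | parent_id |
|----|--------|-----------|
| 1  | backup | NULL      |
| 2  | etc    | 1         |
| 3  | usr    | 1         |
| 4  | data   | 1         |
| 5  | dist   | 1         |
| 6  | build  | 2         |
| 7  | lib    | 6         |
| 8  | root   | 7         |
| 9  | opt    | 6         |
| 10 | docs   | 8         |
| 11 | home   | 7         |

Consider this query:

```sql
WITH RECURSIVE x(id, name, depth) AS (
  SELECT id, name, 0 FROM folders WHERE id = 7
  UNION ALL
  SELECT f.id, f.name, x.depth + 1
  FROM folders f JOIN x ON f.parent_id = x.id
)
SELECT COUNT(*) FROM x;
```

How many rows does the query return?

4

Base: id=7 (lib) at depth 0.
Iteration 1: rows with parent_id in {7} -> root (id 8, depth 1), home (id 11, depth 1).
Iteration 2: rows with parent_id in {8,11} -> docs (id 10, depth 2).
Iteration 3: no rows with parent_id in {10}; recursion stops.
Total rows emitted: 4.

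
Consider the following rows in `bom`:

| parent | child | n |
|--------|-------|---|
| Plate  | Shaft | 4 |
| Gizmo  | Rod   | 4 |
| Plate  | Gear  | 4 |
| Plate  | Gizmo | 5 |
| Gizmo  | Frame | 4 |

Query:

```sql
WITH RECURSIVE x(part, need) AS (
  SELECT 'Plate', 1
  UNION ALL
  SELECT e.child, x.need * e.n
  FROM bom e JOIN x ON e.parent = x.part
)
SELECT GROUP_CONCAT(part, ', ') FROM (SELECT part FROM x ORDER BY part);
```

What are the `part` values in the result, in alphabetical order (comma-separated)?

Frame, Gear, Gizmo, Plate, Rod, Shaft

Base: (Plate, need=1).
Iteration 1: components of {Plate} -> Gear = 1*4 = 4, Gizmo = 1*5 = 5, Shaft = 1*4 = 4.
Iteration 2: components of {Gear,Gizmo,Shaft} -> Frame = 5*4 = 20, Rod = 5*4 = 20.
Iteration 3: no further components; recursion stops.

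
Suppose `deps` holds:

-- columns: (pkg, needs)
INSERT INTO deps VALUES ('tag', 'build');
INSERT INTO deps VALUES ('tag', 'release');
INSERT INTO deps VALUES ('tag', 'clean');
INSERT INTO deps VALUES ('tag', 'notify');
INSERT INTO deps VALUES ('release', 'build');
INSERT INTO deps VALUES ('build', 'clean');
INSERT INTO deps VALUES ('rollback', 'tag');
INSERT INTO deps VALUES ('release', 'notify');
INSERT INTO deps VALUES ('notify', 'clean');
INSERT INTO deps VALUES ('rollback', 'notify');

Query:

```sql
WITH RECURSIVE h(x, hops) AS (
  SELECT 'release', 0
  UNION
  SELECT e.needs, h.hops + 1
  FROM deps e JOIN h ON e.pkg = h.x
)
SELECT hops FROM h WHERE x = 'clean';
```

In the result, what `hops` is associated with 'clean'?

2

Base: (release, hops=0).
Iteration 1: edges from {release} -> (build, hops=1), (notify, hops=1).
Iteration 2: edges from {build,notify} -> (clean, hops=2). [UNION drops 1 duplicate row(s)]
Iteration 3: no outgoing edges from {clean}; recursion stops.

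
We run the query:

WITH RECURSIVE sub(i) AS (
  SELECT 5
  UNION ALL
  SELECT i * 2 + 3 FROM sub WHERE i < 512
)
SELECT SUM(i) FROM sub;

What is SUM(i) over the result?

Base: i=5.
Iteration 1: 5 < 512 holds -> i = 5 * 2 + 3 = 13.
Iteration 2: 13 < 512 holds -> i = 13 * 2 + 3 = 29.
Iteration 3: 29 < 512 holds -> i = 29 * 2 + 3 = 61.
Iteration 4: 61 < 512 holds -> i = 61 * 2 + 3 = 125.
Iteration 5: 125 < 512 holds -> i = 125 * 2 + 3 = 253.
Iteration 6: 253 < 512 holds -> i = 253 * 2 + 3 = 509.
Iteration 7: 509 < 512 holds -> i = 509 * 2 + 3 = 1021.
Iteration 8: 1021 < 512 fails; recursion stops.
SUM(i) = 5 + 13 + 29 + 61 + 125 + 253 + 509 + 1021 = 2016.

2016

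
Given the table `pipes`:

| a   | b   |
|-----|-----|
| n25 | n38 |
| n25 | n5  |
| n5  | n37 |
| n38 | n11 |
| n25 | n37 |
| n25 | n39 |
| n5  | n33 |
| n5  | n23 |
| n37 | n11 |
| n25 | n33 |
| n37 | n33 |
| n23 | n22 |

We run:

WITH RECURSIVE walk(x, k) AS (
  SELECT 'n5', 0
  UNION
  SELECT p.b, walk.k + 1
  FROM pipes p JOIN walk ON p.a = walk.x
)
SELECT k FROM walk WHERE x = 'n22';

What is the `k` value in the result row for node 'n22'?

Base: (n5, k=0).
Iteration 1: edges from {n5} -> (n23, k=1), (n33, k=1), (n37, k=1).
Iteration 2: edges from {n23,n33,n37} -> (n11, k=2), (n22, k=2), (n33, k=2).
Iteration 3: no outgoing edges from {n11,n22,n33}; recursion stops.

2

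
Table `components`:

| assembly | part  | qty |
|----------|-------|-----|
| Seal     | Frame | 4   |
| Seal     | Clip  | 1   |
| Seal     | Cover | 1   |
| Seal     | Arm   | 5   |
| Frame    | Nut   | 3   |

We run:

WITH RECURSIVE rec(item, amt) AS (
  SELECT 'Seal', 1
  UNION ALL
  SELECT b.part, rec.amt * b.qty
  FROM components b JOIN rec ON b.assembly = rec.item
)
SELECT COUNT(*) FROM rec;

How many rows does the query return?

6

Base: (Seal, amt=1).
Iteration 1: components of {Seal} -> Arm = 1*5 = 5, Clip = 1*1 = 1, Cover = 1*1 = 1, Frame = 1*4 = 4.
Iteration 2: components of {Arm,Clip,Cover,Frame} -> Nut = 4*3 = 12.
Iteration 3: no further components; recursion stops.
Total rows emitted: 6.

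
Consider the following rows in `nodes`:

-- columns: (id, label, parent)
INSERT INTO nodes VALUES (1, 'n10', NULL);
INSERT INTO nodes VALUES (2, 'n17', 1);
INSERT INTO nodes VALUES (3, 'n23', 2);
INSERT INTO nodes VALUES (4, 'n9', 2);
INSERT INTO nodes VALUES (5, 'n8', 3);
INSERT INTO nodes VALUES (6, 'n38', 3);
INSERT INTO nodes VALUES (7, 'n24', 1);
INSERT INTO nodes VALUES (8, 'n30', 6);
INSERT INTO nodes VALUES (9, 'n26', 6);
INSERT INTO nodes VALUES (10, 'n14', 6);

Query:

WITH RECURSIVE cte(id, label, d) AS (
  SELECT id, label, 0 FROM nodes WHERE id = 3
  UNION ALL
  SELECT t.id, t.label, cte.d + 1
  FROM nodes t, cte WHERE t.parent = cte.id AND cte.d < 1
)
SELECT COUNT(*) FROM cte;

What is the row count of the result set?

3

Base: id=3 (n23) at d 0.
Iteration 1: rows with parent in {3} -> n8 (id 5, d 1), n38 (id 6, d 1).
Iteration 2: d < 1 fails for all current rows; recursion stops.
Total rows emitted: 3.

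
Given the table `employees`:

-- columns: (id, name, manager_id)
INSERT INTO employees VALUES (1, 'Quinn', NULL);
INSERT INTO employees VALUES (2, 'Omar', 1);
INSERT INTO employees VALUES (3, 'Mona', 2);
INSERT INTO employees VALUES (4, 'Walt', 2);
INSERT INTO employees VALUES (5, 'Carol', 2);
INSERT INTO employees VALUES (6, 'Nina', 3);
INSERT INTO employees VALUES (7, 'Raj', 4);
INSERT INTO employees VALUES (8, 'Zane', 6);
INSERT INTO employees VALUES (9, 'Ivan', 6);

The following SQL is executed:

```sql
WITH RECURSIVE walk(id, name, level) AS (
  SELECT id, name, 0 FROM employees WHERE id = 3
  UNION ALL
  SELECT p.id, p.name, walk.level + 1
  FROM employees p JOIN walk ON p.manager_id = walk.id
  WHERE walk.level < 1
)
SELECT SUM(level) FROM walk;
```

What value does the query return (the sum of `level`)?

1

Base: id=3 (Mona) at level 0.
Iteration 1: rows with manager_id in {3} -> Nina (id 6, level 1).
Iteration 2: level < 1 fails for all current rows; recursion stops.
SUM(level) = 0 + 1 = 1.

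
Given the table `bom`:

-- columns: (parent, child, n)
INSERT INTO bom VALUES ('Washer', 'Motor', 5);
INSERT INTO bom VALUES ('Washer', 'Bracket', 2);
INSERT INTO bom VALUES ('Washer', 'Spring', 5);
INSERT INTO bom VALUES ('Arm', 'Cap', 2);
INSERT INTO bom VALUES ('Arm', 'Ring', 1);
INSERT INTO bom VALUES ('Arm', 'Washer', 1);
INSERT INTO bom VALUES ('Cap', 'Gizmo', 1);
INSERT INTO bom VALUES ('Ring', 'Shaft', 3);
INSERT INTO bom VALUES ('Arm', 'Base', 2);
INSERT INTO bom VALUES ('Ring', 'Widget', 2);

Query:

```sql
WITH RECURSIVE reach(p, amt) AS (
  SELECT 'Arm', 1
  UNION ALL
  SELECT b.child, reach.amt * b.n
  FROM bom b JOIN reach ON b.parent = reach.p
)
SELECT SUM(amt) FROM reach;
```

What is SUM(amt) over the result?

Base: (Arm, amt=1).
Iteration 1: components of {Arm} -> Base = 1*2 = 2, Cap = 1*2 = 2, Ring = 1*1 = 1, Washer = 1*1 = 1.
Iteration 2: components of {Base,Cap,Ring,Washer} -> Bracket = 1*2 = 2, Gizmo = 2*1 = 2, Motor = 1*5 = 5, Shaft = 1*3 = 3, Spring = 1*5 = 5, Widget = 1*2 = 2.
Iteration 3: no further components; recursion stops.
SUM(amt) = 1 + 2 + 2 + 1 + 1 + 2 + 2 + 5 + 5 + 3 + 2 = 26.

26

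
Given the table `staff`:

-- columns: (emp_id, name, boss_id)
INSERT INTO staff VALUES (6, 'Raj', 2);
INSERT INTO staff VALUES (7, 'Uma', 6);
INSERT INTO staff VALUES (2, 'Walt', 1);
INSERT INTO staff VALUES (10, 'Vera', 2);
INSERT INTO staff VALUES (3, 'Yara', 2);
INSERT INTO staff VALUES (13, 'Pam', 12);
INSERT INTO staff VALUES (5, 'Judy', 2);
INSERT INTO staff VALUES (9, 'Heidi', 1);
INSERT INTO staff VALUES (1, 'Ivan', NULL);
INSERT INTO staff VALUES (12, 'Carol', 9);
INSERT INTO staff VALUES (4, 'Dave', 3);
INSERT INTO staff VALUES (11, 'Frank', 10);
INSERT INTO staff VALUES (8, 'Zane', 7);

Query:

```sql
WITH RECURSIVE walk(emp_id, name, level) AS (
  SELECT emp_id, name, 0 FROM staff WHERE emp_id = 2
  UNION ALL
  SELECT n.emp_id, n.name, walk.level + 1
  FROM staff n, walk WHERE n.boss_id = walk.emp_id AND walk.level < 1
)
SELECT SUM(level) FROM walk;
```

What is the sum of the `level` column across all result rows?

4

Base: emp_id=2 (Walt) at level 0.
Iteration 1: rows with boss_id in {2} -> Yara (id 3, level 1), Judy (id 5, level 1), Raj (id 6, level 1), Vera (id 10, level 1).
Iteration 2: level < 1 fails for all current rows; recursion stops.
SUM(level) = 0 + 1 + 1 + 1 + 1 = 4.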